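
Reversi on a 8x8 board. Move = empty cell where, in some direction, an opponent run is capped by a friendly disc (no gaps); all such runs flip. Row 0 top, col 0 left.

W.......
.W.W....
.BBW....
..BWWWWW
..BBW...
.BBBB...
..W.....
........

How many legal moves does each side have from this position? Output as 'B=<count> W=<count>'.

-- B to move --
(0,1): flips 1 -> legal
(0,2): no bracket -> illegal
(0,3): flips 3 -> legal
(0,4): flips 1 -> legal
(1,0): no bracket -> illegal
(1,2): no bracket -> illegal
(1,4): flips 1 -> legal
(2,0): no bracket -> illegal
(2,4): flips 4 -> legal
(2,5): flips 1 -> legal
(2,6): flips 2 -> legal
(2,7): no bracket -> illegal
(4,5): flips 1 -> legal
(4,6): no bracket -> illegal
(4,7): no bracket -> illegal
(5,5): flips 2 -> legal
(6,1): no bracket -> illegal
(6,3): no bracket -> illegal
(7,1): flips 1 -> legal
(7,2): flips 1 -> legal
(7,3): flips 1 -> legal
B mobility = 12
-- W to move --
(1,0): no bracket -> illegal
(1,2): flips 4 -> legal
(2,0): flips 2 -> legal
(3,0): no bracket -> illegal
(3,1): flips 3 -> legal
(4,0): flips 1 -> legal
(4,1): flips 3 -> legal
(4,5): no bracket -> illegal
(5,0): no bracket -> illegal
(5,5): no bracket -> illegal
(6,0): flips 2 -> legal
(6,1): flips 2 -> legal
(6,3): flips 2 -> legal
(6,4): flips 1 -> legal
(6,5): no bracket -> illegal
W mobility = 9

Answer: B=12 W=9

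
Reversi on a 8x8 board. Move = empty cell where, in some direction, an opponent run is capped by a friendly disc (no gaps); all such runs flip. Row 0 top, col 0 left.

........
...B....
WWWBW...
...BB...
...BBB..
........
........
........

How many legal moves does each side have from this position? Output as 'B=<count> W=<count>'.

-- B to move --
(1,0): no bracket -> illegal
(1,1): flips 1 -> legal
(1,2): no bracket -> illegal
(1,4): flips 1 -> legal
(1,5): flips 1 -> legal
(2,5): flips 1 -> legal
(3,0): no bracket -> illegal
(3,1): flips 1 -> legal
(3,2): no bracket -> illegal
(3,5): flips 1 -> legal
B mobility = 6
-- W to move --
(0,2): flips 1 -> legal
(0,3): no bracket -> illegal
(0,4): flips 1 -> legal
(1,2): no bracket -> illegal
(1,4): no bracket -> illegal
(2,5): no bracket -> illegal
(3,2): no bracket -> illegal
(3,5): no bracket -> illegal
(3,6): no bracket -> illegal
(4,2): flips 1 -> legal
(4,6): no bracket -> illegal
(5,2): no bracket -> illegal
(5,3): no bracket -> illegal
(5,4): flips 2 -> legal
(5,5): flips 2 -> legal
(5,6): no bracket -> illegal
W mobility = 5

Answer: B=6 W=5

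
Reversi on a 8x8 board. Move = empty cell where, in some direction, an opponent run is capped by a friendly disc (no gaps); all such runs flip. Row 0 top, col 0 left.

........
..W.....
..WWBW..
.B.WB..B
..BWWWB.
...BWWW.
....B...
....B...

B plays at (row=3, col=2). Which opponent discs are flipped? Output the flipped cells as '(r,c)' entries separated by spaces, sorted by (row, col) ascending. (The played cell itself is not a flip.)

Answer: (3,3)

Derivation:
Dir NW: first cell '.' (not opp) -> no flip
Dir N: opp run (2,2) (1,2), next='.' -> no flip
Dir NE: opp run (2,3), next='.' -> no flip
Dir W: first cell 'B' (not opp) -> no flip
Dir E: opp run (3,3) capped by B -> flip
Dir SW: first cell '.' (not opp) -> no flip
Dir S: first cell 'B' (not opp) -> no flip
Dir SE: opp run (4,3) (5,4), next='.' -> no flip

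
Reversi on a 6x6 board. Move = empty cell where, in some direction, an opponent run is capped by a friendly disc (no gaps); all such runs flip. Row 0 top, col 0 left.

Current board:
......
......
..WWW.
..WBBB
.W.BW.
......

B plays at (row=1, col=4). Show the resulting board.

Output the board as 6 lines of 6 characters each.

Answer: ......
....B.
..WWB.
..WBBB
.W.BW.
......

Derivation:
Place B at (1,4); scan 8 dirs for brackets.
Dir NW: first cell '.' (not opp) -> no flip
Dir N: first cell '.' (not opp) -> no flip
Dir NE: first cell '.' (not opp) -> no flip
Dir W: first cell '.' (not opp) -> no flip
Dir E: first cell '.' (not opp) -> no flip
Dir SW: opp run (2,3) (3,2) (4,1), next='.' -> no flip
Dir S: opp run (2,4) capped by B -> flip
Dir SE: first cell '.' (not opp) -> no flip
All flips: (2,4)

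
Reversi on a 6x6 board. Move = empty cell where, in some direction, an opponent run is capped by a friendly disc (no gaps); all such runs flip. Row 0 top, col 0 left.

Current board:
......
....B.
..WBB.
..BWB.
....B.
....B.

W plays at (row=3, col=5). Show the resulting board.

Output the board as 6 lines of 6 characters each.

Answer: ......
....B.
..WBB.
..BWWW
....B.
....B.

Derivation:
Place W at (3,5); scan 8 dirs for brackets.
Dir NW: opp run (2,4), next='.' -> no flip
Dir N: first cell '.' (not opp) -> no flip
Dir NE: edge -> no flip
Dir W: opp run (3,4) capped by W -> flip
Dir E: edge -> no flip
Dir SW: opp run (4,4), next='.' -> no flip
Dir S: first cell '.' (not opp) -> no flip
Dir SE: edge -> no flip
All flips: (3,4)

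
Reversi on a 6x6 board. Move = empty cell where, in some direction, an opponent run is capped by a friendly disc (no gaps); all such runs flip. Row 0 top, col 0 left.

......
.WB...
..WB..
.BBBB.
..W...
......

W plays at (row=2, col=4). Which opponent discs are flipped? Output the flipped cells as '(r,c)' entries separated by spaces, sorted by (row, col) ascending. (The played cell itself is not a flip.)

Answer: (2,3) (3,3)

Derivation:
Dir NW: first cell '.' (not opp) -> no flip
Dir N: first cell '.' (not opp) -> no flip
Dir NE: first cell '.' (not opp) -> no flip
Dir W: opp run (2,3) capped by W -> flip
Dir E: first cell '.' (not opp) -> no flip
Dir SW: opp run (3,3) capped by W -> flip
Dir S: opp run (3,4), next='.' -> no flip
Dir SE: first cell '.' (not opp) -> no flip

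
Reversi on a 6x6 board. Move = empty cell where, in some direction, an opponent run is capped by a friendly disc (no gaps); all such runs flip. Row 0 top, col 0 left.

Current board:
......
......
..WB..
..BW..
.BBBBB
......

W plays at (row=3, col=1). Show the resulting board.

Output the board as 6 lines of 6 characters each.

Place W at (3,1); scan 8 dirs for brackets.
Dir NW: first cell '.' (not opp) -> no flip
Dir N: first cell '.' (not opp) -> no flip
Dir NE: first cell 'W' (not opp) -> no flip
Dir W: first cell '.' (not opp) -> no flip
Dir E: opp run (3,2) capped by W -> flip
Dir SW: first cell '.' (not opp) -> no flip
Dir S: opp run (4,1), next='.' -> no flip
Dir SE: opp run (4,2), next='.' -> no flip
All flips: (3,2)

Answer: ......
......
..WB..
.WWW..
.BBBBB
......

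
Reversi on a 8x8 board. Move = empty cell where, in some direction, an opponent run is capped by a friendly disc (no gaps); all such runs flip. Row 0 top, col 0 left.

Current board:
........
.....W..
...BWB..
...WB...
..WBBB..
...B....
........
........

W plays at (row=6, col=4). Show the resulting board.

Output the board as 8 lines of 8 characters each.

Place W at (6,4); scan 8 dirs for brackets.
Dir NW: opp run (5,3) capped by W -> flip
Dir N: first cell '.' (not opp) -> no flip
Dir NE: first cell '.' (not opp) -> no flip
Dir W: first cell '.' (not opp) -> no flip
Dir E: first cell '.' (not opp) -> no flip
Dir SW: first cell '.' (not opp) -> no flip
Dir S: first cell '.' (not opp) -> no flip
Dir SE: first cell '.' (not opp) -> no flip
All flips: (5,3)

Answer: ........
.....W..
...BWB..
...WB...
..WBBB..
...W....
....W...
........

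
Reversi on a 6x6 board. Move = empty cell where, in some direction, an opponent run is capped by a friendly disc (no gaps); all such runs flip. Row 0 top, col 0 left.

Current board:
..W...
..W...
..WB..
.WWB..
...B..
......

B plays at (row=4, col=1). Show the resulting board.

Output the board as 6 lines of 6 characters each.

Place B at (4,1); scan 8 dirs for brackets.
Dir NW: first cell '.' (not opp) -> no flip
Dir N: opp run (3,1), next='.' -> no flip
Dir NE: opp run (3,2) capped by B -> flip
Dir W: first cell '.' (not opp) -> no flip
Dir E: first cell '.' (not opp) -> no flip
Dir SW: first cell '.' (not opp) -> no flip
Dir S: first cell '.' (not opp) -> no flip
Dir SE: first cell '.' (not opp) -> no flip
All flips: (3,2)

Answer: ..W...
..W...
..WB..
.WBB..
.B.B..
......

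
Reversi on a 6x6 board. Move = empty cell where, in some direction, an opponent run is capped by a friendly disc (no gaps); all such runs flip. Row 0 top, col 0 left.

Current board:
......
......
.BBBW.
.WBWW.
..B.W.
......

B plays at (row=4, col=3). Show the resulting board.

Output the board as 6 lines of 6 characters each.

Answer: ......
......
.BBBW.
.WBBW.
..BBW.
......

Derivation:
Place B at (4,3); scan 8 dirs for brackets.
Dir NW: first cell 'B' (not opp) -> no flip
Dir N: opp run (3,3) capped by B -> flip
Dir NE: opp run (3,4), next='.' -> no flip
Dir W: first cell 'B' (not opp) -> no flip
Dir E: opp run (4,4), next='.' -> no flip
Dir SW: first cell '.' (not opp) -> no flip
Dir S: first cell '.' (not opp) -> no flip
Dir SE: first cell '.' (not opp) -> no flip
All flips: (3,3)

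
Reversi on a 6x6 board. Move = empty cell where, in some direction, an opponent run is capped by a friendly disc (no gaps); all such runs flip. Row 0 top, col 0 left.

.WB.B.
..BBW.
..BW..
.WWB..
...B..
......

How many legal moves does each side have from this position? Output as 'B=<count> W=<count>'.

-- B to move --
(0,0): flips 1 -> legal
(0,3): no bracket -> illegal
(0,5): no bracket -> illegal
(1,0): no bracket -> illegal
(1,1): no bracket -> illegal
(1,5): flips 1 -> legal
(2,0): no bracket -> illegal
(2,1): flips 1 -> legal
(2,4): flips 2 -> legal
(2,5): no bracket -> illegal
(3,0): flips 2 -> legal
(3,4): flips 1 -> legal
(4,0): flips 1 -> legal
(4,1): no bracket -> illegal
(4,2): flips 1 -> legal
B mobility = 8
-- W to move --
(0,3): flips 2 -> legal
(0,5): no bracket -> illegal
(1,1): flips 2 -> legal
(1,5): no bracket -> illegal
(2,1): flips 1 -> legal
(2,4): no bracket -> illegal
(3,4): flips 1 -> legal
(4,2): no bracket -> illegal
(4,4): no bracket -> illegal
(5,2): no bracket -> illegal
(5,3): flips 2 -> legal
(5,4): flips 1 -> legal
W mobility = 6

Answer: B=8 W=6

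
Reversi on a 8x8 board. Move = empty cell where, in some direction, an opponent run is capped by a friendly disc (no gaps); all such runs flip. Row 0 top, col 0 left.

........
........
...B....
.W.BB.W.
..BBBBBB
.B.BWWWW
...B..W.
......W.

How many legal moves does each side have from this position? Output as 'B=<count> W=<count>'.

Answer: B=8 W=9

Derivation:
-- B to move --
(2,0): flips 1 -> legal
(2,1): no bracket -> illegal
(2,2): no bracket -> illegal
(2,5): flips 1 -> legal
(2,6): flips 1 -> legal
(2,7): flips 1 -> legal
(3,0): no bracket -> illegal
(3,2): no bracket -> illegal
(3,5): no bracket -> illegal
(3,7): no bracket -> illegal
(4,0): no bracket -> illegal
(4,1): no bracket -> illegal
(6,4): flips 2 -> legal
(6,5): flips 3 -> legal
(6,7): flips 2 -> legal
(7,5): no bracket -> illegal
(7,7): flips 2 -> legal
B mobility = 8
-- W to move --
(1,2): flips 3 -> legal
(1,3): no bracket -> illegal
(1,4): no bracket -> illegal
(2,2): flips 2 -> legal
(2,4): flips 2 -> legal
(2,5): no bracket -> illegal
(3,2): flips 1 -> legal
(3,5): flips 2 -> legal
(3,7): flips 2 -> legal
(4,0): no bracket -> illegal
(4,1): no bracket -> illegal
(5,0): no bracket -> illegal
(5,2): flips 1 -> legal
(6,0): no bracket -> illegal
(6,1): no bracket -> illegal
(6,2): no bracket -> illegal
(6,4): flips 2 -> legal
(7,2): flips 1 -> legal
(7,3): no bracket -> illegal
(7,4): no bracket -> illegal
W mobility = 9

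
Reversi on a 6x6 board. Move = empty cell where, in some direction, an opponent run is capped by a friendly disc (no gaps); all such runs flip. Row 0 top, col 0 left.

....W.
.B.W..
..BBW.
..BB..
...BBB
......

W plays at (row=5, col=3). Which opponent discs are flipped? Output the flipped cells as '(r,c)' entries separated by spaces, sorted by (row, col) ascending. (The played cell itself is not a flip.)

Answer: (2,3) (3,3) (4,3)

Derivation:
Dir NW: first cell '.' (not opp) -> no flip
Dir N: opp run (4,3) (3,3) (2,3) capped by W -> flip
Dir NE: opp run (4,4), next='.' -> no flip
Dir W: first cell '.' (not opp) -> no flip
Dir E: first cell '.' (not opp) -> no flip
Dir SW: edge -> no flip
Dir S: edge -> no flip
Dir SE: edge -> no flip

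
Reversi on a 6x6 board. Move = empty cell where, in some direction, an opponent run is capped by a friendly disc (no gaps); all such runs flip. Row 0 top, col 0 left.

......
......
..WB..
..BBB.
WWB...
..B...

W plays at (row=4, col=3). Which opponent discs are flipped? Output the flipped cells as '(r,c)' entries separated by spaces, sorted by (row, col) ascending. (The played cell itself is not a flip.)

Answer: (4,2)

Derivation:
Dir NW: opp run (3,2), next='.' -> no flip
Dir N: opp run (3,3) (2,3), next='.' -> no flip
Dir NE: opp run (3,4), next='.' -> no flip
Dir W: opp run (4,2) capped by W -> flip
Dir E: first cell '.' (not opp) -> no flip
Dir SW: opp run (5,2), next=edge -> no flip
Dir S: first cell '.' (not opp) -> no flip
Dir SE: first cell '.' (not opp) -> no flip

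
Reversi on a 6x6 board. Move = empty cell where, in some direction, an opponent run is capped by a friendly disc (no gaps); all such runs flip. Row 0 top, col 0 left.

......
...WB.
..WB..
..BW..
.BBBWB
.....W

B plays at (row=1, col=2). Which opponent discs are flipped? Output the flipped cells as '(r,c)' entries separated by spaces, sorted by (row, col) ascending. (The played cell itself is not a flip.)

Dir NW: first cell '.' (not opp) -> no flip
Dir N: first cell '.' (not opp) -> no flip
Dir NE: first cell '.' (not opp) -> no flip
Dir W: first cell '.' (not opp) -> no flip
Dir E: opp run (1,3) capped by B -> flip
Dir SW: first cell '.' (not opp) -> no flip
Dir S: opp run (2,2) capped by B -> flip
Dir SE: first cell 'B' (not opp) -> no flip

Answer: (1,3) (2,2)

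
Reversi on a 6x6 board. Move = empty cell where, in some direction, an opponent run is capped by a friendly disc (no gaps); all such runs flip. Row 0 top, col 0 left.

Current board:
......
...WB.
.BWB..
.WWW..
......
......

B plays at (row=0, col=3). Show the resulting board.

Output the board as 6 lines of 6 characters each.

Place B at (0,3); scan 8 dirs for brackets.
Dir NW: edge -> no flip
Dir N: edge -> no flip
Dir NE: edge -> no flip
Dir W: first cell '.' (not opp) -> no flip
Dir E: first cell '.' (not opp) -> no flip
Dir SW: first cell '.' (not opp) -> no flip
Dir S: opp run (1,3) capped by B -> flip
Dir SE: first cell 'B' (not opp) -> no flip
All flips: (1,3)

Answer: ...B..
...BB.
.BWB..
.WWW..
......
......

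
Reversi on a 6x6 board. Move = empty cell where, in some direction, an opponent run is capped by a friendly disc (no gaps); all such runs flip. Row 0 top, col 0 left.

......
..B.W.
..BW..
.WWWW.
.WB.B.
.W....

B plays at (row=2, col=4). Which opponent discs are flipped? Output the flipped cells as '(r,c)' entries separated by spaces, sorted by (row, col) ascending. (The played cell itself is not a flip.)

Dir NW: first cell '.' (not opp) -> no flip
Dir N: opp run (1,4), next='.' -> no flip
Dir NE: first cell '.' (not opp) -> no flip
Dir W: opp run (2,3) capped by B -> flip
Dir E: first cell '.' (not opp) -> no flip
Dir SW: opp run (3,3) capped by B -> flip
Dir S: opp run (3,4) capped by B -> flip
Dir SE: first cell '.' (not opp) -> no flip

Answer: (2,3) (3,3) (3,4)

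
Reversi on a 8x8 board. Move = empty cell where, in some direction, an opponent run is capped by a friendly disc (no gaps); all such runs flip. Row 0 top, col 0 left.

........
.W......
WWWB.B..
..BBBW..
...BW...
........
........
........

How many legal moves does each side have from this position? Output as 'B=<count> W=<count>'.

-- B to move --
(0,0): flips 2 -> legal
(0,1): no bracket -> illegal
(0,2): no bracket -> illegal
(1,0): flips 1 -> legal
(1,2): flips 1 -> legal
(1,3): no bracket -> illegal
(2,4): no bracket -> illegal
(2,6): no bracket -> illegal
(3,0): no bracket -> illegal
(3,1): no bracket -> illegal
(3,6): flips 1 -> legal
(4,5): flips 2 -> legal
(4,6): no bracket -> illegal
(5,3): no bracket -> illegal
(5,4): flips 1 -> legal
(5,5): flips 1 -> legal
B mobility = 7
-- W to move --
(1,2): no bracket -> illegal
(1,3): no bracket -> illegal
(1,4): no bracket -> illegal
(1,5): flips 1 -> legal
(1,6): no bracket -> illegal
(2,4): flips 2 -> legal
(2,6): no bracket -> illegal
(3,1): flips 3 -> legal
(3,6): no bracket -> illegal
(4,1): no bracket -> illegal
(4,2): flips 2 -> legal
(4,5): no bracket -> illegal
(5,2): no bracket -> illegal
(5,3): no bracket -> illegal
(5,4): flips 2 -> legal
W mobility = 5

Answer: B=7 W=5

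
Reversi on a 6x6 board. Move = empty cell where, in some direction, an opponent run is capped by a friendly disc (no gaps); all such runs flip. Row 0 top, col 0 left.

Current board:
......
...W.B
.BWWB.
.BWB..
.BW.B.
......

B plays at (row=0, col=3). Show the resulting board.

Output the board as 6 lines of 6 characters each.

Answer: ...B..
...B.B
.BWBB.
.BWB..
.BW.B.
......

Derivation:
Place B at (0,3); scan 8 dirs for brackets.
Dir NW: edge -> no flip
Dir N: edge -> no flip
Dir NE: edge -> no flip
Dir W: first cell '.' (not opp) -> no flip
Dir E: first cell '.' (not opp) -> no flip
Dir SW: first cell '.' (not opp) -> no flip
Dir S: opp run (1,3) (2,3) capped by B -> flip
Dir SE: first cell '.' (not opp) -> no flip
All flips: (1,3) (2,3)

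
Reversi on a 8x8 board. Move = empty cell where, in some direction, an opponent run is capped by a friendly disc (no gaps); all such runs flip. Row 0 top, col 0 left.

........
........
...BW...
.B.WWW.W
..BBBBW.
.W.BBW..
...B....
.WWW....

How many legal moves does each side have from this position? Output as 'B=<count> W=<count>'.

-- B to move --
(1,3): no bracket -> illegal
(1,4): flips 2 -> legal
(1,5): flips 2 -> legal
(2,2): flips 1 -> legal
(2,5): flips 3 -> legal
(2,6): flips 1 -> legal
(2,7): no bracket -> illegal
(3,2): no bracket -> illegal
(3,6): no bracket -> illegal
(4,0): no bracket -> illegal
(4,1): no bracket -> illegal
(4,7): flips 1 -> legal
(5,0): no bracket -> illegal
(5,2): no bracket -> illegal
(5,6): flips 1 -> legal
(5,7): no bracket -> illegal
(6,0): flips 1 -> legal
(6,1): no bracket -> illegal
(6,2): no bracket -> illegal
(6,4): no bracket -> illegal
(6,5): flips 1 -> legal
(6,6): flips 1 -> legal
(7,0): no bracket -> illegal
(7,4): no bracket -> illegal
B mobility = 10
-- W to move --
(1,2): flips 1 -> legal
(1,3): flips 1 -> legal
(1,4): no bracket -> illegal
(2,0): no bracket -> illegal
(2,1): no bracket -> illegal
(2,2): flips 1 -> legal
(3,0): no bracket -> illegal
(3,2): no bracket -> illegal
(3,6): flips 3 -> legal
(4,0): no bracket -> illegal
(4,1): flips 4 -> legal
(5,2): flips 3 -> legal
(5,6): flips 1 -> legal
(6,2): flips 2 -> legal
(6,4): flips 2 -> legal
(6,5): no bracket -> illegal
(7,4): no bracket -> illegal
W mobility = 9

Answer: B=10 W=9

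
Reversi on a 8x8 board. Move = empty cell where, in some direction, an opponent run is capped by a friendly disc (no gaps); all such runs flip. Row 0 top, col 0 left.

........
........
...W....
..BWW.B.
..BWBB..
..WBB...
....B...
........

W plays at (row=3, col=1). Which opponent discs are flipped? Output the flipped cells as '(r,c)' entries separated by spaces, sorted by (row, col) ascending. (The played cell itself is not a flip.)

Dir NW: first cell '.' (not opp) -> no flip
Dir N: first cell '.' (not opp) -> no flip
Dir NE: first cell '.' (not opp) -> no flip
Dir W: first cell '.' (not opp) -> no flip
Dir E: opp run (3,2) capped by W -> flip
Dir SW: first cell '.' (not opp) -> no flip
Dir S: first cell '.' (not opp) -> no flip
Dir SE: opp run (4,2) (5,3) (6,4), next='.' -> no flip

Answer: (3,2)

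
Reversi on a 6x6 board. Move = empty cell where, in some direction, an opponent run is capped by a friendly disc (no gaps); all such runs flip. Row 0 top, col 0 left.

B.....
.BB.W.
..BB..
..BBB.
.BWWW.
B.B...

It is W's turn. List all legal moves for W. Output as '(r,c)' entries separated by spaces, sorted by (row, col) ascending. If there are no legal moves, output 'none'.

(0,1): no bracket -> illegal
(0,2): flips 3 -> legal
(0,3): no bracket -> illegal
(1,0): no bracket -> illegal
(1,3): flips 2 -> legal
(2,0): no bracket -> illegal
(2,1): flips 1 -> legal
(2,4): flips 2 -> legal
(2,5): flips 1 -> legal
(3,0): no bracket -> illegal
(3,1): no bracket -> illegal
(3,5): no bracket -> illegal
(4,0): flips 1 -> legal
(4,5): no bracket -> illegal
(5,1): no bracket -> illegal
(5,3): no bracket -> illegal

Answer: (0,2) (1,3) (2,1) (2,4) (2,5) (4,0)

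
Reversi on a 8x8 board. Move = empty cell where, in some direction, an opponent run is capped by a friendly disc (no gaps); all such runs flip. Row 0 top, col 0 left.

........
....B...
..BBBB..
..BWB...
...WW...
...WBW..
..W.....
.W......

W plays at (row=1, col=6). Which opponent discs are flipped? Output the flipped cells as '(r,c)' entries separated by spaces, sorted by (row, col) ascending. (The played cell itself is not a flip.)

Dir NW: first cell '.' (not opp) -> no flip
Dir N: first cell '.' (not opp) -> no flip
Dir NE: first cell '.' (not opp) -> no flip
Dir W: first cell '.' (not opp) -> no flip
Dir E: first cell '.' (not opp) -> no flip
Dir SW: opp run (2,5) (3,4) capped by W -> flip
Dir S: first cell '.' (not opp) -> no flip
Dir SE: first cell '.' (not opp) -> no flip

Answer: (2,5) (3,4)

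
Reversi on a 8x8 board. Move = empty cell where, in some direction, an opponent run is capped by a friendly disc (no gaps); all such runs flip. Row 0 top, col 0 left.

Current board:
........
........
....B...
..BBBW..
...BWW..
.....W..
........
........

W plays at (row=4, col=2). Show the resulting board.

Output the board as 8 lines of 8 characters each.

Place W at (4,2); scan 8 dirs for brackets.
Dir NW: first cell '.' (not opp) -> no flip
Dir N: opp run (3,2), next='.' -> no flip
Dir NE: opp run (3,3) (2,4), next='.' -> no flip
Dir W: first cell '.' (not opp) -> no flip
Dir E: opp run (4,3) capped by W -> flip
Dir SW: first cell '.' (not opp) -> no flip
Dir S: first cell '.' (not opp) -> no flip
Dir SE: first cell '.' (not opp) -> no flip
All flips: (4,3)

Answer: ........
........
....B...
..BBBW..
..WWWW..
.....W..
........
........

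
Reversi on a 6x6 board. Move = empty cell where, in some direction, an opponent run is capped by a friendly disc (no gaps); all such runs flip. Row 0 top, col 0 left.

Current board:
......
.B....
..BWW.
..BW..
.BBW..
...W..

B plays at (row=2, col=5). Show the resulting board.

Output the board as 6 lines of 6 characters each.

Place B at (2,5); scan 8 dirs for brackets.
Dir NW: first cell '.' (not opp) -> no flip
Dir N: first cell '.' (not opp) -> no flip
Dir NE: edge -> no flip
Dir W: opp run (2,4) (2,3) capped by B -> flip
Dir E: edge -> no flip
Dir SW: first cell '.' (not opp) -> no flip
Dir S: first cell '.' (not opp) -> no flip
Dir SE: edge -> no flip
All flips: (2,3) (2,4)

Answer: ......
.B....
..BBBB
..BW..
.BBW..
...W..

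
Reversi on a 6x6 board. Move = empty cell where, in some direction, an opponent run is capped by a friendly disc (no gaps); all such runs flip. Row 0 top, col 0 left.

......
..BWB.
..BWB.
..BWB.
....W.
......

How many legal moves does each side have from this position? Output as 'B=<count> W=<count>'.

Answer: B=5 W=11

Derivation:
-- B to move --
(0,2): flips 1 -> legal
(0,3): no bracket -> illegal
(0,4): flips 1 -> legal
(3,5): no bracket -> illegal
(4,2): flips 1 -> legal
(4,3): no bracket -> illegal
(4,5): no bracket -> illegal
(5,3): no bracket -> illegal
(5,4): flips 1 -> legal
(5,5): flips 2 -> legal
B mobility = 5
-- W to move --
(0,1): flips 1 -> legal
(0,2): no bracket -> illegal
(0,3): no bracket -> illegal
(0,4): flips 3 -> legal
(0,5): flips 1 -> legal
(1,1): flips 2 -> legal
(1,5): flips 2 -> legal
(2,1): flips 1 -> legal
(2,5): flips 1 -> legal
(3,1): flips 2 -> legal
(3,5): flips 2 -> legal
(4,1): flips 1 -> legal
(4,2): no bracket -> illegal
(4,3): no bracket -> illegal
(4,5): flips 1 -> legal
W mobility = 11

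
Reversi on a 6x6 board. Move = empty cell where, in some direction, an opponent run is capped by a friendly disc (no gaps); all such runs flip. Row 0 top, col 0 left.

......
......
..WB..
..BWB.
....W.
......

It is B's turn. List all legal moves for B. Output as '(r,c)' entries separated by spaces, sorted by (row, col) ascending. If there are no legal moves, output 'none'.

Answer: (1,2) (2,1) (4,3) (5,4)

Derivation:
(1,1): no bracket -> illegal
(1,2): flips 1 -> legal
(1,3): no bracket -> illegal
(2,1): flips 1 -> legal
(2,4): no bracket -> illegal
(3,1): no bracket -> illegal
(3,5): no bracket -> illegal
(4,2): no bracket -> illegal
(4,3): flips 1 -> legal
(4,5): no bracket -> illegal
(5,3): no bracket -> illegal
(5,4): flips 1 -> legal
(5,5): no bracket -> illegal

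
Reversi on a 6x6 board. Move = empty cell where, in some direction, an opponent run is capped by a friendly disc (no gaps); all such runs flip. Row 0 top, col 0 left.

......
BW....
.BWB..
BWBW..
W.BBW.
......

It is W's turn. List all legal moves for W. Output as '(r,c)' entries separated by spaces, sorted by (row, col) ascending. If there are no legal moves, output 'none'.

(0,0): no bracket -> illegal
(0,1): no bracket -> illegal
(1,2): no bracket -> illegal
(1,3): flips 1 -> legal
(1,4): no bracket -> illegal
(2,0): flips 2 -> legal
(2,4): flips 1 -> legal
(3,4): no bracket -> illegal
(4,1): flips 2 -> legal
(5,1): flips 1 -> legal
(5,2): flips 2 -> legal
(5,3): flips 2 -> legal
(5,4): no bracket -> illegal

Answer: (1,3) (2,0) (2,4) (4,1) (5,1) (5,2) (5,3)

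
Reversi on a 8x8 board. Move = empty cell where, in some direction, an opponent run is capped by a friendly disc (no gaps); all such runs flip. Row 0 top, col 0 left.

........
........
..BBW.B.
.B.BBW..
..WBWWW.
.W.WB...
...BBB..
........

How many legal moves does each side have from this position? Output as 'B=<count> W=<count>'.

Answer: B=11 W=12

Derivation:
-- B to move --
(1,3): no bracket -> illegal
(1,4): flips 1 -> legal
(1,5): flips 1 -> legal
(2,5): flips 1 -> legal
(3,2): no bracket -> illegal
(3,6): flips 2 -> legal
(3,7): no bracket -> illegal
(4,0): no bracket -> illegal
(4,1): flips 1 -> legal
(4,7): flips 3 -> legal
(5,0): no bracket -> illegal
(5,2): flips 1 -> legal
(5,5): flips 1 -> legal
(5,6): flips 1 -> legal
(5,7): no bracket -> illegal
(6,0): flips 2 -> legal
(6,1): no bracket -> illegal
(6,2): flips 3 -> legal
B mobility = 11
-- W to move --
(1,1): flips 2 -> legal
(1,2): flips 2 -> legal
(1,3): flips 3 -> legal
(1,4): no bracket -> illegal
(1,5): no bracket -> illegal
(1,6): no bracket -> illegal
(1,7): flips 1 -> legal
(2,0): flips 1 -> legal
(2,1): flips 2 -> legal
(2,5): no bracket -> illegal
(2,7): no bracket -> illegal
(3,0): no bracket -> illegal
(3,2): flips 2 -> legal
(3,6): no bracket -> illegal
(3,7): no bracket -> illegal
(4,0): no bracket -> illegal
(4,1): no bracket -> illegal
(5,2): no bracket -> illegal
(5,5): flips 1 -> legal
(5,6): no bracket -> illegal
(6,2): no bracket -> illegal
(6,6): no bracket -> illegal
(7,2): flips 2 -> legal
(7,3): flips 1 -> legal
(7,4): flips 2 -> legal
(7,5): flips 1 -> legal
(7,6): no bracket -> illegal
W mobility = 12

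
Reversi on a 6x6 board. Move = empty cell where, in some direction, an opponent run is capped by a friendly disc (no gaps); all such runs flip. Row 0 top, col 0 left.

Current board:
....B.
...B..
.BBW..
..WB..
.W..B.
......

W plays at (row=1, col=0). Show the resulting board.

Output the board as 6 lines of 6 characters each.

Place W at (1,0); scan 8 dirs for brackets.
Dir NW: edge -> no flip
Dir N: first cell '.' (not opp) -> no flip
Dir NE: first cell '.' (not opp) -> no flip
Dir W: edge -> no flip
Dir E: first cell '.' (not opp) -> no flip
Dir SW: edge -> no flip
Dir S: first cell '.' (not opp) -> no flip
Dir SE: opp run (2,1) capped by W -> flip
All flips: (2,1)

Answer: ....B.
W..B..
.WBW..
..WB..
.W..B.
......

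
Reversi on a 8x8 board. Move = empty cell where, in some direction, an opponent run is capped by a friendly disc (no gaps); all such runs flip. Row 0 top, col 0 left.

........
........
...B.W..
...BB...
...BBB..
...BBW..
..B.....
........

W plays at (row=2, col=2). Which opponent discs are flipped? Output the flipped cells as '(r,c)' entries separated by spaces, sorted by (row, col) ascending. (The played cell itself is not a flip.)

Dir NW: first cell '.' (not opp) -> no flip
Dir N: first cell '.' (not opp) -> no flip
Dir NE: first cell '.' (not opp) -> no flip
Dir W: first cell '.' (not opp) -> no flip
Dir E: opp run (2,3), next='.' -> no flip
Dir SW: first cell '.' (not opp) -> no flip
Dir S: first cell '.' (not opp) -> no flip
Dir SE: opp run (3,3) (4,4) capped by W -> flip

Answer: (3,3) (4,4)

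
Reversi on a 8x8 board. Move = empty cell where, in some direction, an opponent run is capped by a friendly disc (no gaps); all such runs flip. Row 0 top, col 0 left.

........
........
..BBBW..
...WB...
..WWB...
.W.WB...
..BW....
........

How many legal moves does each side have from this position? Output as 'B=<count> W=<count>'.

Answer: B=10 W=11

Derivation:
-- B to move --
(1,4): no bracket -> illegal
(1,5): no bracket -> illegal
(1,6): flips 1 -> legal
(2,6): flips 1 -> legal
(3,1): no bracket -> illegal
(3,2): flips 2 -> legal
(3,5): no bracket -> illegal
(3,6): no bracket -> illegal
(4,0): flips 1 -> legal
(4,1): flips 2 -> legal
(5,0): no bracket -> illegal
(5,2): flips 2 -> legal
(6,0): flips 3 -> legal
(6,1): no bracket -> illegal
(6,4): flips 1 -> legal
(7,2): flips 1 -> legal
(7,3): flips 4 -> legal
(7,4): no bracket -> illegal
B mobility = 10
-- W to move --
(1,1): flips 1 -> legal
(1,2): no bracket -> illegal
(1,3): flips 1 -> legal
(1,4): no bracket -> illegal
(1,5): flips 1 -> legal
(2,1): flips 3 -> legal
(3,1): no bracket -> illegal
(3,2): no bracket -> illegal
(3,5): flips 2 -> legal
(4,5): flips 2 -> legal
(5,2): no bracket -> illegal
(5,5): flips 2 -> legal
(6,1): flips 1 -> legal
(6,4): no bracket -> illegal
(6,5): flips 1 -> legal
(7,1): flips 1 -> legal
(7,2): no bracket -> illegal
(7,3): flips 1 -> legal
W mobility = 11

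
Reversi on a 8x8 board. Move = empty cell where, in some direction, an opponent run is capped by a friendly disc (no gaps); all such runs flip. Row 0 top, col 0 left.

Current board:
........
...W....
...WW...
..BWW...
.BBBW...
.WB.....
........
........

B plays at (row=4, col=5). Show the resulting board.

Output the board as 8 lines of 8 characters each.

Answer: ........
...W....
...WW...
..BWW...
.BBBBB..
.WB.....
........
........

Derivation:
Place B at (4,5); scan 8 dirs for brackets.
Dir NW: opp run (3,4) (2,3), next='.' -> no flip
Dir N: first cell '.' (not opp) -> no flip
Dir NE: first cell '.' (not opp) -> no flip
Dir W: opp run (4,4) capped by B -> flip
Dir E: first cell '.' (not opp) -> no flip
Dir SW: first cell '.' (not opp) -> no flip
Dir S: first cell '.' (not opp) -> no flip
Dir SE: first cell '.' (not opp) -> no flip
All flips: (4,4)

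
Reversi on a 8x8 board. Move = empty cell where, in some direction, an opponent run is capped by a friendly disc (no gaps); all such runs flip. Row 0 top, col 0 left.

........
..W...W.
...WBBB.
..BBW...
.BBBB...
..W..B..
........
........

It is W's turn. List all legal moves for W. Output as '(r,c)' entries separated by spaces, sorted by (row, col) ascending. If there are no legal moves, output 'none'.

(1,3): no bracket -> illegal
(1,4): flips 1 -> legal
(1,5): no bracket -> illegal
(1,7): no bracket -> illegal
(2,1): no bracket -> illegal
(2,2): flips 2 -> legal
(2,7): flips 3 -> legal
(3,0): flips 1 -> legal
(3,1): flips 2 -> legal
(3,5): no bracket -> illegal
(3,6): flips 1 -> legal
(3,7): no bracket -> illegal
(4,0): no bracket -> illegal
(4,5): no bracket -> illegal
(4,6): no bracket -> illegal
(5,0): flips 2 -> legal
(5,1): no bracket -> illegal
(5,3): flips 2 -> legal
(5,4): flips 1 -> legal
(5,6): no bracket -> illegal
(6,4): no bracket -> illegal
(6,5): no bracket -> illegal
(6,6): no bracket -> illegal

Answer: (1,4) (2,2) (2,7) (3,0) (3,1) (3,6) (5,0) (5,3) (5,4)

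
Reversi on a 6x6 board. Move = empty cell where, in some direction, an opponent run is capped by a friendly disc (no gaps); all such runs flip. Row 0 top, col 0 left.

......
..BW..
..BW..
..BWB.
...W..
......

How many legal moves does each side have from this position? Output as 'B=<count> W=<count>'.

-- B to move --
(0,2): no bracket -> illegal
(0,3): no bracket -> illegal
(0,4): flips 1 -> legal
(1,4): flips 2 -> legal
(2,4): flips 1 -> legal
(4,2): no bracket -> illegal
(4,4): flips 1 -> legal
(5,2): flips 1 -> legal
(5,3): no bracket -> illegal
(5,4): flips 1 -> legal
B mobility = 6
-- W to move --
(0,1): flips 1 -> legal
(0,2): no bracket -> illegal
(0,3): no bracket -> illegal
(1,1): flips 2 -> legal
(2,1): flips 2 -> legal
(2,4): no bracket -> illegal
(2,5): flips 1 -> legal
(3,1): flips 2 -> legal
(3,5): flips 1 -> legal
(4,1): flips 1 -> legal
(4,2): no bracket -> illegal
(4,4): no bracket -> illegal
(4,5): flips 1 -> legal
W mobility = 8

Answer: B=6 W=8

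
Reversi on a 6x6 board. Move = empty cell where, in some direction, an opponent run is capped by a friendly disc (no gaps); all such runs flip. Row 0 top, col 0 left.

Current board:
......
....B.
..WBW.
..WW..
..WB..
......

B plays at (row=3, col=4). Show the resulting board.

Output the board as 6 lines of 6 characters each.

Answer: ......
....B.
..WBB.
..WWB.
..WB..
......

Derivation:
Place B at (3,4); scan 8 dirs for brackets.
Dir NW: first cell 'B' (not opp) -> no flip
Dir N: opp run (2,4) capped by B -> flip
Dir NE: first cell '.' (not opp) -> no flip
Dir W: opp run (3,3) (3,2), next='.' -> no flip
Dir E: first cell '.' (not opp) -> no flip
Dir SW: first cell 'B' (not opp) -> no flip
Dir S: first cell '.' (not opp) -> no flip
Dir SE: first cell '.' (not opp) -> no flip
All flips: (2,4)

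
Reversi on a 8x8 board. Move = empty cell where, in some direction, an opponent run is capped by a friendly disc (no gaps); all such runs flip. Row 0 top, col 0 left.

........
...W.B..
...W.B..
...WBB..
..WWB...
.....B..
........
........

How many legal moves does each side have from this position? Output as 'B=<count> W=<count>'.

Answer: B=5 W=4

Derivation:
-- B to move --
(0,2): no bracket -> illegal
(0,3): no bracket -> illegal
(0,4): no bracket -> illegal
(1,2): flips 1 -> legal
(1,4): no bracket -> illegal
(2,2): flips 1 -> legal
(2,4): no bracket -> illegal
(3,1): no bracket -> illegal
(3,2): flips 1 -> legal
(4,1): flips 2 -> legal
(5,1): no bracket -> illegal
(5,2): flips 1 -> legal
(5,3): no bracket -> illegal
(5,4): no bracket -> illegal
B mobility = 5
-- W to move --
(0,4): no bracket -> illegal
(0,5): no bracket -> illegal
(0,6): no bracket -> illegal
(1,4): no bracket -> illegal
(1,6): flips 2 -> legal
(2,4): no bracket -> illegal
(2,6): no bracket -> illegal
(3,6): flips 2 -> legal
(4,5): flips 2 -> legal
(4,6): no bracket -> illegal
(5,3): no bracket -> illegal
(5,4): no bracket -> illegal
(5,6): no bracket -> illegal
(6,4): no bracket -> illegal
(6,5): no bracket -> illegal
(6,6): flips 2 -> legal
W mobility = 4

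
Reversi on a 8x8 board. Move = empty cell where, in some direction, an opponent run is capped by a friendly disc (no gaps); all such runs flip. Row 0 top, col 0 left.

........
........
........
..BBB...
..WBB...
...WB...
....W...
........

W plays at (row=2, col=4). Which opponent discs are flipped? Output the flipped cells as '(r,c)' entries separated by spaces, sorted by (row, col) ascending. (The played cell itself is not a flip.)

Dir NW: first cell '.' (not opp) -> no flip
Dir N: first cell '.' (not opp) -> no flip
Dir NE: first cell '.' (not opp) -> no flip
Dir W: first cell '.' (not opp) -> no flip
Dir E: first cell '.' (not opp) -> no flip
Dir SW: opp run (3,3) capped by W -> flip
Dir S: opp run (3,4) (4,4) (5,4) capped by W -> flip
Dir SE: first cell '.' (not opp) -> no flip

Answer: (3,3) (3,4) (4,4) (5,4)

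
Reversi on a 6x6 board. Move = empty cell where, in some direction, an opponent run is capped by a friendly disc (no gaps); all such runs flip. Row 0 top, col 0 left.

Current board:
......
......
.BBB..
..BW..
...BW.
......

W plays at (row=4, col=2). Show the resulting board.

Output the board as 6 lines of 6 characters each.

Place W at (4,2); scan 8 dirs for brackets.
Dir NW: first cell '.' (not opp) -> no flip
Dir N: opp run (3,2) (2,2), next='.' -> no flip
Dir NE: first cell 'W' (not opp) -> no flip
Dir W: first cell '.' (not opp) -> no flip
Dir E: opp run (4,3) capped by W -> flip
Dir SW: first cell '.' (not opp) -> no flip
Dir S: first cell '.' (not opp) -> no flip
Dir SE: first cell '.' (not opp) -> no flip
All flips: (4,3)

Answer: ......
......
.BBB..
..BW..
..WWW.
......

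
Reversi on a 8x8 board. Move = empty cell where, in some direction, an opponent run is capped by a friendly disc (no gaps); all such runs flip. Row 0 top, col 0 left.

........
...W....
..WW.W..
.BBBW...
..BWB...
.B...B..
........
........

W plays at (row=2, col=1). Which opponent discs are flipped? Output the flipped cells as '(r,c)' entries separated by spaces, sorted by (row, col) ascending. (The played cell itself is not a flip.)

Dir NW: first cell '.' (not opp) -> no flip
Dir N: first cell '.' (not opp) -> no flip
Dir NE: first cell '.' (not opp) -> no flip
Dir W: first cell '.' (not opp) -> no flip
Dir E: first cell 'W' (not opp) -> no flip
Dir SW: first cell '.' (not opp) -> no flip
Dir S: opp run (3,1), next='.' -> no flip
Dir SE: opp run (3,2) capped by W -> flip

Answer: (3,2)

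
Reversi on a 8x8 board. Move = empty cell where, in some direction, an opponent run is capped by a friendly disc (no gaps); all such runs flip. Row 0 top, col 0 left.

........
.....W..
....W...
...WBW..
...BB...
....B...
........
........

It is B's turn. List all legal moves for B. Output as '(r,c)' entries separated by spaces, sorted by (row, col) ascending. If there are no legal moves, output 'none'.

(0,4): no bracket -> illegal
(0,5): no bracket -> illegal
(0,6): no bracket -> illegal
(1,3): no bracket -> illegal
(1,4): flips 1 -> legal
(1,6): no bracket -> illegal
(2,2): flips 1 -> legal
(2,3): flips 1 -> legal
(2,5): no bracket -> illegal
(2,6): flips 1 -> legal
(3,2): flips 1 -> legal
(3,6): flips 1 -> legal
(4,2): no bracket -> illegal
(4,5): no bracket -> illegal
(4,6): no bracket -> illegal

Answer: (1,4) (2,2) (2,3) (2,6) (3,2) (3,6)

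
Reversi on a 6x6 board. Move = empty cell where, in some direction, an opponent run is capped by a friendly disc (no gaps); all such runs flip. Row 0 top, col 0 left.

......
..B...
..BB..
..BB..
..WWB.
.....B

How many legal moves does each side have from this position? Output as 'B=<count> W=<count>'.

-- B to move --
(3,1): no bracket -> illegal
(3,4): no bracket -> illegal
(4,1): flips 2 -> legal
(5,1): flips 1 -> legal
(5,2): flips 1 -> legal
(5,3): flips 1 -> legal
(5,4): flips 1 -> legal
B mobility = 5
-- W to move --
(0,1): no bracket -> illegal
(0,2): flips 3 -> legal
(0,3): no bracket -> illegal
(1,1): no bracket -> illegal
(1,3): flips 2 -> legal
(1,4): no bracket -> illegal
(2,1): flips 1 -> legal
(2,4): flips 1 -> legal
(3,1): no bracket -> illegal
(3,4): no bracket -> illegal
(3,5): no bracket -> illegal
(4,1): no bracket -> illegal
(4,5): flips 1 -> legal
(5,3): no bracket -> illegal
(5,4): no bracket -> illegal
W mobility = 5

Answer: B=5 W=5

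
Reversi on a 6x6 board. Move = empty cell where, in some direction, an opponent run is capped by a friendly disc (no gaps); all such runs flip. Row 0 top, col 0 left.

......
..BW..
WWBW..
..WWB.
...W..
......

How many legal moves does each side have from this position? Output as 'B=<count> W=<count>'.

Answer: B=8 W=8

Derivation:
-- B to move --
(0,2): no bracket -> illegal
(0,3): no bracket -> illegal
(0,4): flips 1 -> legal
(1,0): no bracket -> illegal
(1,1): no bracket -> illegal
(1,4): flips 1 -> legal
(2,4): flips 1 -> legal
(3,0): flips 1 -> legal
(3,1): flips 2 -> legal
(4,1): no bracket -> illegal
(4,2): flips 1 -> legal
(4,4): flips 1 -> legal
(5,2): flips 1 -> legal
(5,3): no bracket -> illegal
(5,4): no bracket -> illegal
B mobility = 8
-- W to move --
(0,1): flips 1 -> legal
(0,2): flips 2 -> legal
(0,3): flips 1 -> legal
(1,1): flips 2 -> legal
(2,4): no bracket -> illegal
(2,5): flips 1 -> legal
(3,1): flips 1 -> legal
(3,5): flips 1 -> legal
(4,4): no bracket -> illegal
(4,5): flips 1 -> legal
W mobility = 8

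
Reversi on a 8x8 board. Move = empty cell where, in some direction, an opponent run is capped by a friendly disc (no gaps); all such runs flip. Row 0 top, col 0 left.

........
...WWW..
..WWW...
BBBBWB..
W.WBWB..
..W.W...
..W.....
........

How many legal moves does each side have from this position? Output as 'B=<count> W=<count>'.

Answer: B=17 W=8

Derivation:
-- B to move --
(0,2): flips 2 -> legal
(0,3): flips 2 -> legal
(0,4): flips 2 -> legal
(0,5): flips 2 -> legal
(0,6): flips 2 -> legal
(1,1): flips 1 -> legal
(1,2): flips 3 -> legal
(1,6): no bracket -> illegal
(2,1): no bracket -> illegal
(2,5): flips 1 -> legal
(2,6): no bracket -> illegal
(4,1): flips 1 -> legal
(5,0): flips 1 -> legal
(5,1): flips 1 -> legal
(5,3): flips 2 -> legal
(5,5): flips 1 -> legal
(6,1): flips 1 -> legal
(6,3): flips 1 -> legal
(6,4): no bracket -> illegal
(6,5): flips 1 -> legal
(7,1): no bracket -> illegal
(7,2): flips 3 -> legal
(7,3): no bracket -> illegal
B mobility = 17
-- W to move --
(2,0): flips 2 -> legal
(2,1): flips 2 -> legal
(2,5): no bracket -> illegal
(2,6): flips 1 -> legal
(3,6): flips 2 -> legal
(4,1): flips 1 -> legal
(4,6): flips 2 -> legal
(5,3): flips 2 -> legal
(5,5): no bracket -> illegal
(5,6): flips 1 -> legal
W mobility = 8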